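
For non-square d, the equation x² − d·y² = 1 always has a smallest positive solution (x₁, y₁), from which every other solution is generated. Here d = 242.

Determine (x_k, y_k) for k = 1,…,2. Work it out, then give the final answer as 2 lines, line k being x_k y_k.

19601 1260
768398401 49394520

[15; 1,1,3,1,14,1,3,1,1,30] for √242; ℓ=10 ⇒ convergent index 9
k=0  a_k=15  p_k/q_k = 15/1
k=1  a_k=1  p_k/q_k = 16/1
k=2  a_k=1  p_k/q_k = 31/2
k=3  a_k=3  p_k/q_k = 109/7
k=4  a_k=1  p_k/q_k = 140/9
k=5  a_k=14  p_k/q_k = 2069/133
k=6  a_k=1  p_k/q_k = 2209/142
k=7  a_k=3  p_k/q_k = 8696/559
k=8  a_k=1  p_k/q_k = 10905/701
k=9  a_k=1  p_k/q_k = 19601/1260
(x₁, y₁) = (19601, 1260);  19601² − 242·1260² = 1 ✓
n=2: (19601,1260)∘(19601,1260) = (19601·19601+242·1260·1260, 19601·1260+1260·19601) = (768398401,49394520)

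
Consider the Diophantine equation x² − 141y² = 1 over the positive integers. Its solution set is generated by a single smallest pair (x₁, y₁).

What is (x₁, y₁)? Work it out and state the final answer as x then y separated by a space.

95 8

√141 → a₀=11, period (1,6,1,22); ℓ=4 even so k=3
step 0: (11, 1)  from 11·(1,0) + (0,1)
…
step 2: (83, 7)  from 6·(12,1) + (11,1)
step 3: (95, 8)  from 1·(83,7) + (12,1)
fundamental: x₁=95, y₁=8  (since 9025 − 141·64 = 1)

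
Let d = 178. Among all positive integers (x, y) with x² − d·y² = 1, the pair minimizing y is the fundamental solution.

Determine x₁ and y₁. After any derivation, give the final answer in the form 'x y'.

√178 = [13; 2,1,12,1,2,26, …], period ℓ=6 (even) → k=5
i=0: a=13 ⇒ p=13, q=1
i=1: a=2 ⇒ p=27, q=2
i=2: a=1 ⇒ p=40, q=3
i=3: a=12 ⇒ p=507, q=38
i=4: a=1 ⇒ p=547, q=41
i=5: a=2 ⇒ p=1601, q=120
fundamental: x₁=1601, y₁=120  (since 2563201 − 178·14400 = 1)

1601 120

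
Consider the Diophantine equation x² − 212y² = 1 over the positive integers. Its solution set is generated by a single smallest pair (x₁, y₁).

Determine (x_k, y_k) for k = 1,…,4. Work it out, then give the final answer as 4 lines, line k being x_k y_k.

66249 4550
8777860001 602865900
1163048894346249 79878526013650
154101652394311440001 10583744939153731800

d=212: √d = [14; 1,1,3,1,1,…,1,1,28] (ℓ=14, even), read p_13/q_13
a_0=14:  p_0=14·1+0=14,  q_0=14·0+1=1
a_1=1:  p_1=1·14+1=15,  q_1=1·1+0=1
a_2=1:  p_2=1·15+14=29,  q_2=1·1+1=2
a_3=3:  p_3=3·29+15=102,  q_3=3·2+1=7
a_4=1:  p_4=1·102+29=131,  q_4=1·7+2=9
a_5=1:  p_5=1·131+102=233,  q_5=1·9+7=16
…
a_11=3:  p_11=3·7979+5198=29135,  q_11=3·548+357=2001
a_12=1:  p_12=1·29135+7979=37114,  q_12=1·2001+548=2549
a_13=1:  p_13=1·37114+29135=66249,  q_13=1·2549+2001=4550
fundamental: x₁=66249, y₁=4550  (since 4388930001 − 212·20702500 = 1)
n=2: (66249,4550)∘(66249,4550) = (66249·66249+212·4550·4550, 66249·4550+4550·66249) = (8777860001,602865900)
n=3: (8777860001,602865900)∘(66249,4550) = (66249·8777860001+212·4550·602865900, 66249·602865900+4550·8777860001) = (1163048894346249,79878526013650)
n=4: (1163048894346249,79878526013650)∘(66249,4550) = (66249·1163048894346249+212·4550·79878526013650, 66249·79878526013650+4550·1163048894346249) = (154101652394311440001,10583744939153731800)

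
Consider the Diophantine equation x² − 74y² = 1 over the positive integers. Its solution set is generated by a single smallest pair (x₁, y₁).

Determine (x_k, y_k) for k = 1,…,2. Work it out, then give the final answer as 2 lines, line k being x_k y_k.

3699 430
27365201 3181140

√74 → a₀=8, period (1,1,1,1,16); ℓ=5 odd so k=9
step 0: (8, 1)  from 8·(1,0) + (0,1)
step 1: (9, 1)  from 1·(8,1) + (1,0)
…
step 3: (26, 3)  from 1·(17,2) + (9,1)
…
step 5: (714, 83)  from 16·(43,5) + (26,3)
step 6: (757, 88)  from 1·(714,83) + (43,5)
…
step 8: (2228, 259)  from 1·(1471,171) + (757,88)
step 9: (3699, 430)  from 1·(2228,259) + (1471,171)
→ (3699, 430).  Check: 3699²=13682601, 74·430²=13682600, difference 1.
(3699+430√74)^2 = 27365201 + 3181140√74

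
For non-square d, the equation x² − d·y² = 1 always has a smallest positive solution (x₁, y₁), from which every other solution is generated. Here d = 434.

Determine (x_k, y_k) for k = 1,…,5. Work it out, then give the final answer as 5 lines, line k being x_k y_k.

d=434: √d = [20; 1,4,1,40] (ℓ=4, even), read p_3/q_3
a_0=20:  p_0=20·1+0=20,  q_0=20·0+1=1
a_1=1:  p_1=1·20+1=21,  q_1=1·1+0=1
a_2=4:  p_2=4·21+20=104,  q_2=4·1+1=5
a_3=1:  p_3=1·104+21=125,  q_3=1·5+1=6
→ (125, 6).  Check: 125²=15625, 434·6²=15624, difference 1.
(x_2, y_2) = (125·125 + 434·6·6, 125·6 + 6·125) = (31249, 1500)
(x_3, y_3) = (125·31249 + 434·6·1500, 125·1500 + 6·31249) = (7812125, 374994)
(x_4, y_4) = (125·7812125 + 434·6·374994, 125·374994 + 6·7812125) = (1953000001, 93747000)
(x_5, y_5) = (125·1953000001 + 434·6·93747000, 125·93747000 + 6·1953000001) = (488242188125, 23436375006)

125 6
31249 1500
7812125 374994
1953000001 93747000
488242188125 23436375006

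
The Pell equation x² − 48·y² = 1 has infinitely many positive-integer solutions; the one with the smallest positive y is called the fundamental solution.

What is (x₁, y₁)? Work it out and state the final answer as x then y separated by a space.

d=48: √d = [6; 1,12] (ℓ=2, even), read p_1/q_1
step 0: (6, 1)  from 6·(1,0) + (0,1)
step 1: (7, 1)  from 1·(6,1) + (1,0)
→ (7, 1).  Check: 7²=49, 48·1²=48, difference 1.

7 1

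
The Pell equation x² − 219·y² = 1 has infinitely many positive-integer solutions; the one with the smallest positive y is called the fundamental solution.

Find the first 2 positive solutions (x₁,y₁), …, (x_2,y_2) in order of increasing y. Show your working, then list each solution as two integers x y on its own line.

√219 → a₀=14, period (1,3,1,28); ℓ=4 even so k=3
step 0: (14, 1)  from 14·(1,0) + (0,1)
…
step 2: (59, 4)  from 3·(15,1) + (14,1)
step 3: (74, 5)  from 1·(59,4) + (15,1)
(x₁, y₁) = (74, 5);  74² − 219·5² = 1 ✓
(x_2, y_2) = (74·74 + 219·5·5, 74·5 + 5·74) = (10951, 740)

74 5
10951 740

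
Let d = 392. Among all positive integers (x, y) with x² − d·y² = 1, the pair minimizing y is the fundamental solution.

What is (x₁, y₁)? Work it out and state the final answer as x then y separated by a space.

d=392: √d = [19; 1,3,1,38] (ℓ=4, even), read p_3/q_3
k=0  a_k=19  p_k/q_k = 19/1
k=1  a_k=1  p_k/q_k = 20/1
k=2  a_k=3  p_k/q_k = 79/4
k=3  a_k=1  p_k/q_k = 99/5
(x₁, y₁) = (99, 5);  99² − 392·5² = 1 ✓

99 5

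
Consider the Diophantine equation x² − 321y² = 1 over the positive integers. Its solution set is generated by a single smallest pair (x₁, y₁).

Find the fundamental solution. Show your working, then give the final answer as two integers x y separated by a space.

215 12

[17; 1,10,1,34] for √321; ℓ=4 ⇒ convergent index 3
a_0=17:  p_0=17·1+0=17,  q_0=17·0+1=1
…
a_2=10:  p_2=10·18+17=197,  q_2=10·1+1=11
a_3=1:  p_3=1·197+18=215,  q_3=1·11+1=12
→ (215, 12).  Check: 215²=46225, 321·12²=46224, difference 1.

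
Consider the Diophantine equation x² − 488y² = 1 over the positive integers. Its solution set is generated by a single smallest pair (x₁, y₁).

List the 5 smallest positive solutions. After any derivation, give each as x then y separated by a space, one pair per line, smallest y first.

d=488: √d = [22; 11,44] (ℓ=2, even), read p_1/q_1
a_0=22:  p_0=22·1+0=22,  q_0=22·0+1=1
a_1=11:  p_1=11·22+1=243,  q_1=11·1+0=11
→ (243, 11).  Check: 243²=59049, 488·11²=59048, difference 1.
n=2: (243,11)∘(243,11) = (243·243+488·11·11, 243·11+11·243) = (118097,5346)
n=3: (118097,5346)∘(243,11) = (243·118097+488·11·5346, 243·5346+11·118097) = (57394899,2598145)
n=4: (57394899,2598145)∘(243,11) = (243·57394899+488·11·2598145, 243·2598145+11·57394899) = (27893802817,1262693124)
n=5: (27893802817,1262693124)∘(243,11) = (243·27893802817+488·11·1262693124, 243·1262693124+11·27893802817) = (13556330774163,613666260119)

243 11
118097 5346
57394899 2598145
27893802817 1262693124
13556330774163 613666260119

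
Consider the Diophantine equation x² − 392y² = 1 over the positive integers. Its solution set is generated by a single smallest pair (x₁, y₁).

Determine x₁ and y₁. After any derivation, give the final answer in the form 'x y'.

[19; 1,3,1,38] for √392; ℓ=4 ⇒ convergent index 3
step 0: (19, 1)  from 19·(1,0) + (0,1)
…
step 2: (79, 4)  from 3·(20,1) + (19,1)
step 3: (99, 5)  from 1·(79,4) + (20,1)
(x₁, y₁) = (99, 5);  99² − 392·5² = 1 ✓

99 5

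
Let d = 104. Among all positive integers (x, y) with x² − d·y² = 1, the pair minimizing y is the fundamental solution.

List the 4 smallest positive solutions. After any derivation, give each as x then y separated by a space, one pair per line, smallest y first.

51 5
5201 510
530451 52015
54100801 5305020

√104 = [10; 5,20, …], period ℓ=2 (even) → k=1
i=0: a=10 ⇒ p=10, q=1
i=1: a=5 ⇒ p=51, q=5
→ (51, 5).  Check: 51²=2601, 104·5²=2600, difference 1.
n=2: (51,5)∘(51,5) = (51·51+104·5·5, 51·5+5·51) = (5201,510)
n=3: (5201,510)∘(51,5) = (51·5201+104·5·510, 51·510+5·5201) = (530451,52015)
n=4: (530451,52015)∘(51,5) = (51·530451+104·5·52015, 51·52015+5·530451) = (54100801,5305020)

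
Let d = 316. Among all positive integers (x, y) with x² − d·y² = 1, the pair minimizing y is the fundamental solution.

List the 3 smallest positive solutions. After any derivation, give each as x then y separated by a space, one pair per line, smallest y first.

12799 720
327628801 18430560
8386642035199 471785474160

√316 → a₀=17, period (1,3,2,8,2,3,1,34); ℓ=8 even so k=7
i=0: a=17 ⇒ p=17, q=1
…
i=3: a=2 ⇒ p=160, q=9
…
i=6: a=3 ⇒ p=9937, q=559
i=7: a=1 ⇒ p=12799, q=720
→ (12799, 720).  Check: 12799²=163814401, 316·720²=163814400, difference 1.
(x_2, y_2) = (12799·12799 + 316·720·720, 12799·720 + 720·12799) = (327628801, 18430560)
(x_3, y_3) = (12799·327628801 + 316·720·18430560, 12799·18430560 + 720·327628801) = (8386642035199, 471785474160)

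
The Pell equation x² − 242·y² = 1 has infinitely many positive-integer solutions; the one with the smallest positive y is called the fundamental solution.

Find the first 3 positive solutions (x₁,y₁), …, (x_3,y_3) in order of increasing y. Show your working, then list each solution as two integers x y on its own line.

√242 → a₀=15, period (1,1,3,1,14,1,3,1,1,30); ℓ=10 even so k=9
a_0=15:  p_0=15·1+0=15,  q_0=15·0+1=1
a_1=1:  p_1=1·15+1=16,  q_1=1·1+0=1
a_2=1:  p_2=1·16+15=31,  q_2=1·1+1=2
a_3=3:  p_3=3·31+16=109,  q_3=3·2+1=7
a_4=1:  p_4=1·109+31=140,  q_4=1·7+2=9
a_5=14:  p_5=14·140+109=2069,  q_5=14·9+7=133
a_6=1:  p_6=1·2069+140=2209,  q_6=1·133+9=142
a_7=3:  p_7=3·2209+2069=8696,  q_7=3·142+133=559
a_8=1:  p_8=1·8696+2209=10905,  q_8=1·559+142=701
a_9=1:  p_9=1·10905+8696=19601,  q_9=1·701+559=1260
fundamental: x₁=19601, y₁=1260  (since 384199201 − 242·1587600 = 1)
n=2: (19601,1260)∘(19601,1260) = (19601·19601+242·1260·1260, 19601·1260+1260·19601) = (768398401,49394520)
n=3: (768398401,49394520)∘(19601,1260) = (19601·768398401+242·1260·49394520, 19601·49394520+1260·768398401) = (30122754096401,1936363971780)

19601 1260
768398401 49394520
30122754096401 1936363971780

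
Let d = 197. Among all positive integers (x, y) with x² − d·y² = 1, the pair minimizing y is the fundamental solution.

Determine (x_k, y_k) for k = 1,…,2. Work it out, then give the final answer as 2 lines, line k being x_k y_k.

393 28
308897 22008

[14; 28] for √197; ℓ=1 ⇒ convergent index 1
i=0: a=14 ⇒ p=14, q=1
i=1: a=28 ⇒ p=393, q=28
(x₁, y₁) = (393, 28);  393² − 197·28² = 1 ✓
n=2: (393,28)∘(393,28) = (393·393+197·28·28, 393·28+28·393) = (308897,22008)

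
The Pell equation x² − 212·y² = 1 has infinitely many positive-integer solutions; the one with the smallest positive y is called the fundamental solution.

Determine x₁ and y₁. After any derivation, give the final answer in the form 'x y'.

[14; 1,1,3,1,1,…,1,1,28] for √212; ℓ=14 ⇒ convergent index 13
step 0: (14, 1)  from 14·(1,0) + (0,1)
step 1: (15, 1)  from 1·(14,1) + (1,0)
step 2: (29, 2)  from 1·(15,1) + (14,1)
step 3: (102, 7)  from 3·(29,2) + (15,1)
…
step 6: (364, 25)  from 1·(233,16) + (131,9)
…
step 9: (5198, 357)  from 1·(2781,191) + (2417,166)
step 10: (7979, 548)  from 1·(5198,357) + (2781,191)
step 11: (29135, 2001)  from 3·(7979,548) + (5198,357)
step 12: (37114, 2549)  from 1·(29135,2001) + (7979,548)
step 13: (66249, 4550)  from 1·(37114,2549) + (29135,2001)
(x₁, y₁) = (66249, 4550);  66249² − 212·4550² = 1 ✓

66249 4550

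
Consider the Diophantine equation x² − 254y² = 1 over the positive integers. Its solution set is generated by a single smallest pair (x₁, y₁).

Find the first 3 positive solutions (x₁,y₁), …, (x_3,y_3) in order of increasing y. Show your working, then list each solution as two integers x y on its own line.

255 16
130049 8160
66324735 4161584

√254 = [15; 1,14,1,30, …], period ℓ=4 (even) → k=3
k=0  a_k=15  p_k/q_k = 15/1
k=1  a_k=1  p_k/q_k = 16/1
k=2  a_k=14  p_k/q_k = 239/15
k=3  a_k=1  p_k/q_k = 255/16
fundamental: x₁=255, y₁=16  (since 65025 − 254·256 = 1)
n=2: (255,16)∘(255,16) = (255·255+254·16·16, 255·16+16·255) = (130049,8160)
n=3: (130049,8160)∘(255,16) = (255·130049+254·16·8160, 255·8160+16·130049) = (66324735,4161584)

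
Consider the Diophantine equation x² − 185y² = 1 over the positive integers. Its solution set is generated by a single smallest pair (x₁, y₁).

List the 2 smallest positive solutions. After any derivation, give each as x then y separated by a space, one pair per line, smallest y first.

√185 = [13; 1,1,1,1,26, …], period ℓ=5 (odd) → k=9
k=0  a_k=13  p_k/q_k = 13/1
k=1  a_k=1  p_k/q_k = 14/1
k=2  a_k=1  p_k/q_k = 27/2
…
k=6  a_k=1  p_k/q_k = 1877/138
k=7  a_k=1  p_k/q_k = 3686/271
k=8  a_k=1  p_k/q_k = 5563/409
k=9  a_k=1  p_k/q_k = 9249/680
→ (9249, 680).  Check: 9249²=85544001, 185·680²=85544000, difference 1.
n=2: (9249,680)∘(9249,680) = (9249·9249+185·680·680, 9249·680+680·9249) = (171088001,12578640)

9249 680
171088001 12578640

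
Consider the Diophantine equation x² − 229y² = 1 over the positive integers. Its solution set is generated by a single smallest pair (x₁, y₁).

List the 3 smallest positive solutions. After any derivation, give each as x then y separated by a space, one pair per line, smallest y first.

√229 → a₀=15, period (7,1,1,7,30); ℓ=5 odd so k=9
a_0=15:  p_0=15·1+0=15,  q_0=15·0+1=1
a_1=7:  p_1=7·15+1=106,  q_1=7·1+0=7
a_2=1:  p_2=1·106+15=121,  q_2=1·7+1=8
a_3=1:  p_3=1·121+106=227,  q_3=1·8+7=15
a_4=7:  p_4=7·227+121=1710,  q_4=7·15+8=113
a_5=30:  p_5=30·1710+227=51527,  q_5=30·113+15=3405
a_6=7:  p_6=7·51527+1710=362399,  q_6=7·3405+113=23948
…
a_8=1:  p_8=1·413926+362399=776325,  q_8=1·27353+23948=51301
a_9=7:  p_9=7·776325+413926=5848201,  q_9=7·51301+27353=386460
→ (5848201, 386460).  Check: 5848201²=34201454936401, 229·386460²=34201454936400, difference 1.
(x_2, y_2) = (5848201·5848201 + 229·386460·386460, 5848201·386460 + 386460·5848201) = (68402909872801, 4520191516920)
(x_3, y_3) = (5848201·68402909872801 + 229·386460·4520191516920, 5848201·4520191516920 + 386460·68402909872801) = (800067931842043513801, 52869977098885735380)

5848201 386460
68402909872801 4520191516920
800067931842043513801 52869977098885735380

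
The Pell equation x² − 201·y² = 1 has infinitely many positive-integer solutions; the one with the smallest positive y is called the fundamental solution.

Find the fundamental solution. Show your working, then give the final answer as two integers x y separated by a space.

√201 = [14; 5,1,1,1,2,…,1,5,28, …], period ℓ=14 (even) → k=13
a_0=14:  p_0=14·1+0=14,  q_0=14·0+1=1
…
a_2=1:  p_2=1·71+14=85,  q_2=1·5+1=6
…
a_11=1:  p_11=1·33317+24768=58085,  q_11=1·2350+1747=4097
a_12=1:  p_12=1·58085+33317=91402,  q_12=1·4097+2350=6447
a_13=5:  p_13=5·91402+58085=515095,  q_13=5·6447+4097=36332
→ (515095, 36332).  Check: 515095²=265322859025, 201·36332²=265322859024, difference 1.

515095 36332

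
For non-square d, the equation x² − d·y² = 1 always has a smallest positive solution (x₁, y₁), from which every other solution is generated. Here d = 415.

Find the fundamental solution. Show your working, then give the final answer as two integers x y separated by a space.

18412804 903849

[20; 2,1,2,4,6,…,1,2,40] for √415; ℓ=16 ⇒ convergent index 15
step 0: (20, 1)  from 20·(1,0) + (0,1)
…
step 3: (163, 8)  from 2·(61,3) + (41,2)
…
step 5: (4441, 218)  from 6·(713,35) + (163,8)
…
step 7: (9595, 471)  from 1·(5154,253) + (4441,218)
…
step 9: (43534, 2137)  from 1·(33939,1666) + (9595,471)
…
step 11: (508372, 24955)  from 6·(77473,3803) + (43534,2137)
step 12: (2110961, 103623)  from 4·(508372,24955) + (77473,3803)
step 13: (4730294, 232201)  from 2·(2110961,103623) + (508372,24955)
step 14: (6841255, 335824)  from 1·(4730294,232201) + (2110961,103623)
step 15: (18412804, 903849)  from 2·(6841255,335824) + (4730294,232201)
(x₁, y₁) = (18412804, 903849);  18412804² − 415·903849² = 1 ✓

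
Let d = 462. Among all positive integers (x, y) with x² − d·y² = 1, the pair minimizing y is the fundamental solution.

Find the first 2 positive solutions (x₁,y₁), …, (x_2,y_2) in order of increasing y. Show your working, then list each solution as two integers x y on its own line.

43 2
3697 172

d=462: √d = [21; 2,42] (ℓ=2, even), read p_1/q_1
k=0  a_k=21  p_k/q_k = 21/1
k=1  a_k=2  p_k/q_k = 43/2
fundamental: x₁=43, y₁=2  (since 1849 − 462·4 = 1)
k=2:  x_2 = 43·43+462·2·2 = 3697,  y_2 = 43·2+2·43 = 172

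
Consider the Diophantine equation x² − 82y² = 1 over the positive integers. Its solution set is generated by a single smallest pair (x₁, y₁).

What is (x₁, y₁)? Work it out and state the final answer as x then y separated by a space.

√82 → a₀=9, period (18); ℓ=1 odd so k=1
i=0: a=9 ⇒ p=9, q=1
i=1: a=18 ⇒ p=163, q=18
→ (163, 18).  Check: 163²=26569, 82·18²=26568, difference 1.

163 18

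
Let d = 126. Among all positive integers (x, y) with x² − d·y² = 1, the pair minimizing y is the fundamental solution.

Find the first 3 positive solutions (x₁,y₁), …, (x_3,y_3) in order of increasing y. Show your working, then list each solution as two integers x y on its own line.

√126 = [11; 4,2,4,22, …], period ℓ=4 (even) → k=3
k=0  a_k=11  p_k/q_k = 11/1
…
k=2  a_k=2  p_k/q_k = 101/9
k=3  a_k=4  p_k/q_k = 449/40
fundamental: x₁=449, y₁=40  (since 201601 − 126·1600 = 1)
(449+40√126)^2 = 403201 + 35920√126
(449+40√126)^3 = 362074049 + 32256120√126

449 40
403201 35920
362074049 32256120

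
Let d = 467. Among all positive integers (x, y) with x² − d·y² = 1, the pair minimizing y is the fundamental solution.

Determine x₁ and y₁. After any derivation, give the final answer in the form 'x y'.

[21; 1,1,1,1,3,…,1,1,42] for √467; ℓ=14 ⇒ convergent index 13
a_0=21:  p_0=21·1+0=21,  q_0=21·0+1=1
…
a_11=1:  p_11=1·358232+275465=633697,  q_11=1·16577+12747=29324
a_12=1:  p_12=1·633697+358232=991929,  q_12=1·29324+16577=45901
a_13=1:  p_13=1·991929+633697=1625626,  q_13=1·45901+29324=75225
fundamental: x₁=1625626, y₁=75225  (since 2642659891876 − 467·5658800625 = 1)

1625626 75225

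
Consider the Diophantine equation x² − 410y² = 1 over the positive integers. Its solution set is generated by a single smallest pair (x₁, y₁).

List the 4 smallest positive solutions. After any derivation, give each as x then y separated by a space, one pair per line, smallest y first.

√410 → a₀=20, period (4,40); ℓ=2 even so k=1
i=0: a=20 ⇒ p=20, q=1
i=1: a=4 ⇒ p=81, q=4
→ (81, 4).  Check: 81²=6561, 410·4²=6560, difference 1.
(x_2, y_2) = (81·81 + 410·4·4, 81·4 + 4·81) = (13121, 648)
(x_3, y_3) = (81·13121 + 410·4·648, 81·648 + 4·13121) = (2125521, 104972)
(x_4, y_4) = (81·2125521 + 410·4·104972, 81·104972 + 4·2125521) = (344321281, 17004816)

81 4
13121 648
2125521 104972
344321281 17004816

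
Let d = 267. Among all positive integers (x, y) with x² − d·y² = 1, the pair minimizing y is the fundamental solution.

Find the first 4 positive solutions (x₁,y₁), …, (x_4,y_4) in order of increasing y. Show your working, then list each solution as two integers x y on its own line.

√267 = [16; 2,1,15,1,2,32, …], period ℓ=6 (even) → k=5
k=0  a_k=16  p_k/q_k = 16/1
k=1  a_k=2  p_k/q_k = 33/2
k=2  a_k=1  p_k/q_k = 49/3
k=3  a_k=15  p_k/q_k = 768/47
k=4  a_k=1  p_k/q_k = 817/50
k=5  a_k=2  p_k/q_k = 2402/147
→ (2402, 147).  Check: 2402²=5769604, 267·147²=5769603, difference 1.
n=2: (2402,147)∘(2402,147) = (2402·2402+267·147·147, 2402·147+147·2402) = (11539207,706188)
n=3: (11539207,706188)∘(2402,147) = (2402·11539207+267·147·706188, 2402·706188+147·11539207) = (55434348026,3392527005)
n=4: (55434348026,3392527005)∘(2402,147) = (2402·55434348026+267·147·3392527005, 2402·3392527005+147·55434348026) = (266306596377697,16297699025832)

2402 147
11539207 706188
55434348026 3392527005
266306596377697 16297699025832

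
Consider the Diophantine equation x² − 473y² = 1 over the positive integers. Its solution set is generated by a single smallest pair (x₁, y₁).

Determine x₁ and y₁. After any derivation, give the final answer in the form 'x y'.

[21; 1,2,1,42] for √473; ℓ=4 ⇒ convergent index 3
i=0: a=21 ⇒ p=21, q=1
i=1: a=1 ⇒ p=22, q=1
i=2: a=2 ⇒ p=65, q=3
i=3: a=1 ⇒ p=87, q=4
→ (87, 4).  Check: 87²=7569, 473·4²=7568, difference 1.

87 4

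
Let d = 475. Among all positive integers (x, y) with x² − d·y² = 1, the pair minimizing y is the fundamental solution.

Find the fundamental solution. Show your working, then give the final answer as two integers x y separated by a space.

57799 2652

√475 = [21; 1,3,1,6,2,6,1,3,1,42, …], period ℓ=10 (even) → k=9
i=0: a=21 ⇒ p=21, q=1
…
i=5: a=2 ⇒ p=1591, q=73
…
i=7: a=1 ⇒ p=11878, q=545
i=8: a=3 ⇒ p=45921, q=2107
i=9: a=1 ⇒ p=57799, q=2652
fundamental: x₁=57799, y₁=2652  (since 3340724401 − 475·7033104 = 1)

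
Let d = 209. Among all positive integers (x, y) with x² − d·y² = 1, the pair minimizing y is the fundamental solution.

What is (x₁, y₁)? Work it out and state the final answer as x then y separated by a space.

d=209: √d = [14; 2,5,3,2,3,5,2,28] (ℓ=8, even), read p_7/q_7
step 0: (14, 1)  from 14·(1,0) + (0,1)
step 1: (29, 2)  from 2·(14,1) + (1,0)
…
step 3: (506, 35)  from 3·(159,11) + (29,2)
…
step 5: (4019, 278)  from 3·(1171,81) + (506,35)
step 6: (21266, 1471)  from 5·(4019,278) + (1171,81)
step 7: (46551, 3220)  from 2·(21266,1471) + (4019,278)
→ (46551, 3220).  Check: 46551²=2166995601, 209·3220²=2166995600, difference 1.

46551 3220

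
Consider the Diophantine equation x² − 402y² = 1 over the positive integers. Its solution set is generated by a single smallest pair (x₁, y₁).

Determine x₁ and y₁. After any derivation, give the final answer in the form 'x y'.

√402 = [20; 20,40, …], period ℓ=2 (even) → k=1
i=0: a=20 ⇒ p=20, q=1
i=1: a=20 ⇒ p=401, q=20
fundamental: x₁=401, y₁=20  (since 160801 − 402·400 = 1)

401 20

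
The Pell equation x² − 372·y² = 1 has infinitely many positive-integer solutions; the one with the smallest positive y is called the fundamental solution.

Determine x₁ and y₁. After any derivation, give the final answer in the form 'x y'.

d=372: √d = [19; 3,2,12,2,3,38] (ℓ=6, even), read p_5/q_5
k=0  a_k=19  p_k/q_k = 19/1
k=1  a_k=3  p_k/q_k = 58/3
k=2  a_k=2  p_k/q_k = 135/7
k=3  a_k=12  p_k/q_k = 1678/87
k=4  a_k=2  p_k/q_k = 3491/181
k=5  a_k=3  p_k/q_k = 12151/630
fundamental: x₁=12151, y₁=630  (since 147646801 − 372·396900 = 1)

12151 630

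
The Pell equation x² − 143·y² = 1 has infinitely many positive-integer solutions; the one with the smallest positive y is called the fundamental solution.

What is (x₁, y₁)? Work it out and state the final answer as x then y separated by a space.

12 1

√143 = [11; 1,22, …], period ℓ=2 (even) → k=1
a_0=11:  p_0=11·1+0=11,  q_0=11·0+1=1
a_1=1:  p_1=1·11+1=12,  q_1=1·1+0=1
→ (12, 1).  Check: 12²=144, 143·1²=143, difference 1.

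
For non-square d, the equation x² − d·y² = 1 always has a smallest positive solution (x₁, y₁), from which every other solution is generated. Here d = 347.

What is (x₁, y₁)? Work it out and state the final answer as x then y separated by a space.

641602 34443

[18; 1,1,1,2,4,…,1,1,36] for √347; ℓ=14 ⇒ convergent index 13
step 0: (18, 1)  from 18·(1,0) + (0,1)
step 1: (19, 1)  from 1·(18,1) + (1,0)
…
step 4: (149, 8)  from 2·(56,3) + (37,2)
…
step 8: (15070, 809)  from 1·(14269,766) + (801,43)
…
step 12: (402885, 21628)  from 1·(238717,12815) + (164168,8813)
step 13: (641602, 34443)  from 1·(402885,21628) + (238717,12815)
→ (641602, 34443).  Check: 641602²=411653126404, 347·34443²=411653126403, difference 1.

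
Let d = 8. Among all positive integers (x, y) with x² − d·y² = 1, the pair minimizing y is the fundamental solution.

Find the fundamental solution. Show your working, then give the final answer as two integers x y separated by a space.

[2; 1,4] for √8; ℓ=2 ⇒ convergent index 1
k=0  a_k=2  p_k/q_k = 2/1
k=1  a_k=1  p_k/q_k = 3/1
(x₁, y₁) = (3, 1);  3² − 8·1² = 1 ✓

3 1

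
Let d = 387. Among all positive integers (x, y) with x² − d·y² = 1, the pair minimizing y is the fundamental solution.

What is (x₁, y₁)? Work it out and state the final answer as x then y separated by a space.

3482 177

d=387: √d = [19; 1,2,19,2,1,38] (ℓ=6, even), read p_5/q_5
k=0  a_k=19  p_k/q_k = 19/1
k=1  a_k=1  p_k/q_k = 20/1
…
k=3  a_k=19  p_k/q_k = 1141/58
k=4  a_k=2  p_k/q_k = 2341/119
k=5  a_k=1  p_k/q_k = 3482/177
(x₁, y₁) = (3482, 177);  3482² − 387·177² = 1 ✓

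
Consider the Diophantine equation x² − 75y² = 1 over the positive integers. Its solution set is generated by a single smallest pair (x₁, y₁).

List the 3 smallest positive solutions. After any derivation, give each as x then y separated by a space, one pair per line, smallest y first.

[8; 1,1,1,16] for √75; ℓ=4 ⇒ convergent index 3
step 0: (8, 1)  from 8·(1,0) + (0,1)
step 1: (9, 1)  from 1·(8,1) + (1,0)
step 2: (17, 2)  from 1·(9,1) + (8,1)
step 3: (26, 3)  from 1·(17,2) + (9,1)
fundamental: x₁=26, y₁=3  (since 676 − 75·9 = 1)
(26+3√75)^2 = 1351 + 156√75
(26+3√75)^3 = 70226 + 8109√75

26 3
1351 156
70226 8109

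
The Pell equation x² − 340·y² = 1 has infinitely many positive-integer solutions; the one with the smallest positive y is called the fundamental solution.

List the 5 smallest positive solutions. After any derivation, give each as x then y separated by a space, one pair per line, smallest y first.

[18; 2,3,1,1,1,…,3,2,36] for √340; ℓ=14 ⇒ convergent index 13
step 0: (18, 1)  from 18·(1,0) + (0,1)
…
step 3: (166, 9)  from 1·(129,7) + (37,2)
…
step 6: (756, 41)  from 1·(461,25) + (295,16)
step 7: (6509, 353)  from 8·(756,41) + (461,25)
…
step 9: (13774, 747)  from 1·(7265,394) + (6509,353)
…
step 11: (34813, 1888)  from 1·(21039,1141) + (13774,747)
step 12: (125478, 6805)  from 3·(34813,1888) + (21039,1141)
step 13: (285769, 15498)  from 2·(125478,6805) + (34813,1888)
→ (285769, 15498).  Check: 285769²=81663921361, 340·15498²=81663921360, difference 1.
(x_2, y_2) = (285769·285769 + 340·15498·15498, 285769·15498 + 15498·285769) = (163327842721, 8857695924)
(x_3, y_3) = (285769·163327842721 + 340·15498·8857695924, 285769·8857695924 + 15498·163327842721) = (93348068572789129, 5062509812995614)
(x_4, y_4) = (285769·93348068572789129 + 340·15498·5062509812995614, 285769·5062509812995614 + 15498·93348068572789129) = (53351968415791425367681, 2893416733491029538408)
(x_5, y_5) = (285769·53351968415791425367681 + 340·15498·2893416733491029538408, 285769·2893416733491029538408 + 15498·53351968415791425367681) = (30492677324331251603220874249, 1653697613020933530509635890)

285769 15498
163327842721 8857695924
93348068572789129 5062509812995614
53351968415791425367681 2893416733491029538408
30492677324331251603220874249 1653697613020933530509635890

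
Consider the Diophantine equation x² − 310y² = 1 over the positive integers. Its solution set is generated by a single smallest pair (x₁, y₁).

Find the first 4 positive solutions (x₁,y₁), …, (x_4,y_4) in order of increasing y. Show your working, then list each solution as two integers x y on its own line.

848719 48204
1440647881921 81823301352
2445410459391369679 138889981000287972
4150932639366927117300481 235757131569084991314384

√310 = [17; 1,1,1,1,5,…,1,1,34, …], period ℓ=16 (even) → k=15
step 0: (17, 1)  from 17·(1,0) + (0,1)
…
step 4: (88, 5)  from 1·(53,3) + (35,2)
…
step 7: (2060, 117)  from 1·(1567,89) + (493,28)
step 8: (5687, 323)  from 2·(2060,117) + (1567,89)
…
step 14: (515017, 29251)  from 1·(333702,18953) + (181315,10298)
step 15: (848719, 48204)  from 1·(515017,29251) + (333702,18953)
fundamental: x₁=848719, y₁=48204  (since 720323940961 − 310·2323625616 = 1)
(848719+48204√310)^2 = 1440647881921 + 81823301352√310
(848719+48204√310)^3 = 2445410459391369679 + 138889981000287972√310
(848719+48204√310)^4 = 4150932639366927117300481 + 235757131569084991314384√310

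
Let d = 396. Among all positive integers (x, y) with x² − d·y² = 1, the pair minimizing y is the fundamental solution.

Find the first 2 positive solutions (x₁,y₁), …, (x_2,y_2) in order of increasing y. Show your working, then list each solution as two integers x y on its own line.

199 10
79201 3980

√396 = [19; 1,8,1,38, …], period ℓ=4 (even) → k=3
a_0=19:  p_0=19·1+0=19,  q_0=19·0+1=1
…
a_2=8:  p_2=8·20+19=179,  q_2=8·1+1=9
a_3=1:  p_3=1·179+20=199,  q_3=1·9+1=10
(x₁, y₁) = (199, 10);  199² − 396·10² = 1 ✓
n=2: (199,10)∘(199,10) = (199·199+396·10·10, 199·10+10·199) = (79201,3980)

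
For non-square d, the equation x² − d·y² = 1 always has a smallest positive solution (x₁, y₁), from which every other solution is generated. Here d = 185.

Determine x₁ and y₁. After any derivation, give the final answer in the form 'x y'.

9249 680

[13; 1,1,1,1,26] for √185; ℓ=5 ⇒ convergent index 9
i=0: a=13 ⇒ p=13, q=1
i=1: a=1 ⇒ p=14, q=1
i=2: a=1 ⇒ p=27, q=2
i=3: a=1 ⇒ p=41, q=3
…
i=6: a=1 ⇒ p=1877, q=138
…
i=8: a=1 ⇒ p=5563, q=409
i=9: a=1 ⇒ p=9249, q=680
→ (9249, 680).  Check: 9249²=85544001, 185·680²=85544000, difference 1.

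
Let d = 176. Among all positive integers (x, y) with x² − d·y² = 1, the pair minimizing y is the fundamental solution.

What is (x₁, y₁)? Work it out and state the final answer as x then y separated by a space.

199 15

d=176: √d = [13; 3,1,3,26] (ℓ=4, even), read p_3/q_3
step 0: (13, 1)  from 13·(1,0) + (0,1)
step 1: (40, 3)  from 3·(13,1) + (1,0)
step 2: (53, 4)  from 1·(40,3) + (13,1)
step 3: (199, 15)  from 3·(53,4) + (40,3)
→ (199, 15).  Check: 199²=39601, 176·15²=39600, difference 1.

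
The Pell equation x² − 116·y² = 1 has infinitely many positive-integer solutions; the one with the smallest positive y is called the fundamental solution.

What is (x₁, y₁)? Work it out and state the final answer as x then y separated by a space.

9801 910

√116 = [10; 1,3,2,1,4,1,2,3,1,20, …], period ℓ=10 (even) → k=9
i=0: a=10 ⇒ p=10, q=1
…
i=2: a=3 ⇒ p=43, q=4
i=3: a=2 ⇒ p=97, q=9
i=4: a=1 ⇒ p=140, q=13
…
i=7: a=2 ⇒ p=2251, q=209
i=8: a=3 ⇒ p=7550, q=701
i=9: a=1 ⇒ p=9801, q=910
→ (9801, 910).  Check: 9801²=96059601, 116·910²=96059600, difference 1.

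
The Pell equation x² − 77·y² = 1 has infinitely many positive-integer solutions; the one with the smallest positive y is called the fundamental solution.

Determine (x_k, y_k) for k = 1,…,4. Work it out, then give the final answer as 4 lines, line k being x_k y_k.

351 40
246401 28080
172973151 19712120
121426905601 13837880160

[8; 1,3,2,3,1,16] for √77; ℓ=6 ⇒ convergent index 5
i=0: a=8 ⇒ p=8, q=1
…
i=4: a=3 ⇒ p=272, q=31
i=5: a=1 ⇒ p=351, q=40
(x₁, y₁) = (351, 40);  351² − 77·40² = 1 ✓
n=2: (351,40)∘(351,40) = (351·351+77·40·40, 351·40+40·351) = (246401,28080)
n=3: (246401,28080)∘(351,40) = (351·246401+77·40·28080, 351·28080+40·246401) = (172973151,19712120)
n=4: (172973151,19712120)∘(351,40) = (351·172973151+77·40·19712120, 351·19712120+40·172973151) = (121426905601,13837880160)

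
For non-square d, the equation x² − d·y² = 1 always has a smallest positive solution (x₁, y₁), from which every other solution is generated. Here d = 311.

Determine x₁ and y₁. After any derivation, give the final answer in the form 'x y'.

[17; 1,1,1,2,1,…,1,1,34] for √311; ℓ=16 ⇒ convergent index 15
step 0: (17, 1)  from 17·(1,0) + (0,1)
…
step 2: (35, 2)  from 1·(18,1) + (17,1)
…
step 8: (71158, 4035)  from 17·(4109,233) + (1305,74)
…
step 11: (1594239, 90401)  from 1·(1376656,78063) + (217583,12338)
…
step 14: (10724507, 608131)  from 1·(6159373,349266) + (4565134,258865)
step 15: (16883880, 957397)  from 1·(10724507,608131) + (6159373,349266)
fundamental: x₁=16883880, y₁=957397  (since 285065403854400 − 311·916609015609 = 1)

16883880 957397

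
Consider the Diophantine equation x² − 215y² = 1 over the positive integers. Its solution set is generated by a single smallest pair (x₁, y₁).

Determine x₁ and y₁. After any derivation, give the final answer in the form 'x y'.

√215 = [14; 1,1,1,28, …], period ℓ=4 (even) → k=3
i=0: a=14 ⇒ p=14, q=1
i=1: a=1 ⇒ p=15, q=1
i=2: a=1 ⇒ p=29, q=2
i=3: a=1 ⇒ p=44, q=3
→ (44, 3).  Check: 44²=1936, 215·3²=1935, difference 1.

44 3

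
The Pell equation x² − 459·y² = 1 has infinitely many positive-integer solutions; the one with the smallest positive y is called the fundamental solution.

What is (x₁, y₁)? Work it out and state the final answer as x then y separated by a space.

√459 → a₀=21, period (2,2,1,4,21,4,1,2,2,42); ℓ=10 even so k=9
k=0  a_k=21  p_k/q_k = 21/1
…
k=3  a_k=1  p_k/q_k = 150/7
…
k=5  a_k=21  p_k/q_k = 14997/700
k=6  a_k=4  p_k/q_k = 60695/2833
…
k=8  a_k=2  p_k/q_k = 212079/9899
k=9  a_k=2  p_k/q_k = 499850/23331
fundamental: x₁=499850, y₁=23331  (since 249850022500 − 459·544335561 = 1)

499850 23331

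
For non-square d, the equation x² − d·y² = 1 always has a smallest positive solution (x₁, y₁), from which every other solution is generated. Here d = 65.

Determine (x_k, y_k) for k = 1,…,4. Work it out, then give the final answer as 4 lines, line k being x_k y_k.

[8; 16] for √65; ℓ=1 ⇒ convergent index 1
step 0: (8, 1)  from 8·(1,0) + (0,1)
step 1: (129, 16)  from 16·(8,1) + (1,0)
→ (129, 16).  Check: 129²=16641, 65·16²=16640, difference 1.
(x_2, y_2) = (129·129 + 65·16·16, 129·16 + 16·129) = (33281, 4128)
(x_3, y_3) = (129·33281 + 65·16·4128, 129·4128 + 16·33281) = (8586369, 1065008)
(x_4, y_4) = (129·8586369 + 65·16·1065008, 129·1065008 + 16·8586369) = (2215249921, 274767936)

129 16
33281 4128
8586369 1065008
2215249921 274767936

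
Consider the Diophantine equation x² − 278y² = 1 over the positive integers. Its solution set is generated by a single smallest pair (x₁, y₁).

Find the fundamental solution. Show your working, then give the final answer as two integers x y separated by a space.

[16; 1,2,16,2,1,32] for √278; ℓ=6 ⇒ convergent index 5
k=0  a_k=16  p_k/q_k = 16/1
k=1  a_k=1  p_k/q_k = 17/1
k=2  a_k=2  p_k/q_k = 50/3
k=3  a_k=16  p_k/q_k = 817/49
k=4  a_k=2  p_k/q_k = 1684/101
k=5  a_k=1  p_k/q_k = 2501/150
fundamental: x₁=2501, y₁=150  (since 6255001 − 278·22500 = 1)

2501 150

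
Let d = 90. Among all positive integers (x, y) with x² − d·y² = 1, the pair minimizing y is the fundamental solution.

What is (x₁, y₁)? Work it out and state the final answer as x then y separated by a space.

√90 → a₀=9, period (2,18); ℓ=2 even so k=1
i=0: a=9 ⇒ p=9, q=1
i=1: a=2 ⇒ p=19, q=2
→ (19, 2).  Check: 19²=361, 90·2²=360, difference 1.

19 2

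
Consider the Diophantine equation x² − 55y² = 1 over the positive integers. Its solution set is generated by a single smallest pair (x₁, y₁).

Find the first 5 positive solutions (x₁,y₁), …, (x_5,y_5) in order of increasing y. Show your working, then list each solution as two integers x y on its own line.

89 12
15841 2136
2819609 380196
501874561 67672752
89330852249 12045369660

√55 = [7; 2,2,2,14, …], period ℓ=4 (even) → k=3
i=0: a=7 ⇒ p=7, q=1
i=1: a=2 ⇒ p=15, q=2
i=2: a=2 ⇒ p=37, q=5
i=3: a=2 ⇒ p=89, q=12
→ (89, 12).  Check: 89²=7921, 55·12²=7920, difference 1.
(x_2, y_2) = (89·89 + 55·12·12, 89·12 + 12·89) = (15841, 2136)
(x_3, y_3) = (89·15841 + 55·12·2136, 89·2136 + 12·15841) = (2819609, 380196)
(x_4, y_4) = (89·2819609 + 55·12·380196, 89·380196 + 12·2819609) = (501874561, 67672752)
(x_5, y_5) = (89·501874561 + 55·12·67672752, 89·67672752 + 12·501874561) = (89330852249, 12045369660)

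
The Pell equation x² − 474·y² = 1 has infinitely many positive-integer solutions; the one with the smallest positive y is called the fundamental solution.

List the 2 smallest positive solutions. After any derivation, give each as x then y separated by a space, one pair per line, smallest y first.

√474 → a₀=21, period (1,3,2,1,1,…,3,1,42); ℓ=14 even so k=13
k=0  a_k=21  p_k/q_k = 21/1
…
k=2  a_k=3  p_k/q_k = 87/4
k=3  a_k=2  p_k/q_k = 196/9
k=4  a_k=1  p_k/q_k = 283/13
k=5  a_k=1  p_k/q_k = 479/22
…
k=8  a_k=1  p_k/q_k = 5813/267
…
k=10  a_k=1  p_k/q_k = 16677/766
k=11  a_k=2  p_k/q_k = 44218/2031
k=12  a_k=3  p_k/q_k = 149331/6859
k=13  a_k=1  p_k/q_k = 193549/8890
→ (193549, 8890).  Check: 193549²=37461215401, 474·8890²=37461215400, difference 1.
(193549+8890√474)^2 = 74922430801 + 3441301220√474

193549 8890
74922430801 3441301220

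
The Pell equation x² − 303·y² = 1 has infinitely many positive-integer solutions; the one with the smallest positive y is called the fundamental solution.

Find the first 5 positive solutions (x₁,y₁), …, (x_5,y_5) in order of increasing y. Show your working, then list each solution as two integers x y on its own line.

2524 145
12741151 731960
64317327724 3694933935
324673857609601 18652025771920
1638953568895938124 94155422401718225

[17; 2,2,5,2,2,34] for √303; ℓ=6 ⇒ convergent index 5
a_0=17:  p_0=17·1+0=17,  q_0=17·0+1=1
a_1=2:  p_1=2·17+1=35,  q_1=2·1+0=2
…
a_3=5:  p_3=5·87+35=470,  q_3=5·5+2=27
a_4=2:  p_4=2·470+87=1027,  q_4=2·27+5=59
a_5=2:  p_5=2·1027+470=2524,  q_5=2·59+27=145
→ (2524, 145).  Check: 2524²=6370576, 303·145²=6370575, difference 1.
(2524+145√303)^2 = 12741151 + 731960√303
(2524+145√303)^3 = 64317327724 + 3694933935√303
(2524+145√303)^4 = 324673857609601 + 18652025771920√303
(2524+145√303)^5 = 1638953568895938124 + 94155422401718225√303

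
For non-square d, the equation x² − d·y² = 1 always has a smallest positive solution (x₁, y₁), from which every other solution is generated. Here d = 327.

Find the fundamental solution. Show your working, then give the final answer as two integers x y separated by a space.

217 12

[18; 12,36] for √327; ℓ=2 ⇒ convergent index 1
k=0  a_k=18  p_k/q_k = 18/1
k=1  a_k=12  p_k/q_k = 217/12
fundamental: x₁=217, y₁=12  (since 47089 − 327·144 = 1)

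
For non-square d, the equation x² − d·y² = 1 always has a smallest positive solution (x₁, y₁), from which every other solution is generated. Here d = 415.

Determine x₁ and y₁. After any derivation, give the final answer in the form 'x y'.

d=415: √d = [20; 2,1,2,4,6,…,1,2,40] (ℓ=16, even), read p_15/q_15
i=0: a=20 ⇒ p=20, q=1
…
i=6: a=1 ⇒ p=5154, q=253
…
i=9: a=1 ⇒ p=43534, q=2137
i=10: a=1 ⇒ p=77473, q=3803
…
i=13: a=2 ⇒ p=4730294, q=232201
i=14: a=1 ⇒ p=6841255, q=335824
i=15: a=2 ⇒ p=18412804, q=903849
fundamental: x₁=18412804, y₁=903849  (since 339031351142416 − 415·816943014801 = 1)

18412804 903849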